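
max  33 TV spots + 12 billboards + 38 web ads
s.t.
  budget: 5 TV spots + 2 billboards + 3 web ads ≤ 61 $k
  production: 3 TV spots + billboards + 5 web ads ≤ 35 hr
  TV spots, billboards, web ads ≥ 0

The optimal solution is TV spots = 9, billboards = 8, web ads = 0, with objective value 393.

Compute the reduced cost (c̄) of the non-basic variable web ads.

-1

Check each constraint at x*: budget 61/61 (tight); production 35/35 (tight).
From A_Bᵀ y = c: 5·y_budget + 3·y_production = 33; 2·y_budget + 1·y_production = 12.
Solving: y_budget = 3, y_production = 6.
Reduced cost of web ads: c₃ − yᵀa₃ = 38 − (3·3 + 6·5) = 38 − 39 = -1.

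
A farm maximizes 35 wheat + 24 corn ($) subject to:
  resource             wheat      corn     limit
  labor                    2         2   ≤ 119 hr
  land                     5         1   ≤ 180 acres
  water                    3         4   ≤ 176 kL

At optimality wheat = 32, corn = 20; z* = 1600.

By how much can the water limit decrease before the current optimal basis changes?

68

Binding constraints: land, water. The basis is B = [[5,1],[3,4]] with det 17.
Per unit decrease in water, x* moves by d = (0.0588, -0.2941).
The basis stays optimal until corn reaches 0; allowable decrease = 68 kL.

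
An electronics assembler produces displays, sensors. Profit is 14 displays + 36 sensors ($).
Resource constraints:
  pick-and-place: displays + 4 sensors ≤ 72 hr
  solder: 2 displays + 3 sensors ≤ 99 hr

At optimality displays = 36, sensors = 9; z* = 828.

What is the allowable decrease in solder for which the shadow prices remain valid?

45

Binding constraints: pick-and-place, solder. The basis is B = [[1,4],[2,3]] with det -5.
Per unit decrease in solder, x* moves by d = (-0.8, 0.2).
The basis stays optimal until displays reaches 0; allowable decrease = 45 hr.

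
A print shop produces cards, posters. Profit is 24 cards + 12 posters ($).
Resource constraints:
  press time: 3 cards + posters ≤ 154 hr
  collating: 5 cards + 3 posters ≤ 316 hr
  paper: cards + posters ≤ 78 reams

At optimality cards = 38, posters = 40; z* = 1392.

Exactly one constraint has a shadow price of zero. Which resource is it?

collating

press time: 154/154 (binding)
collating: 310/316 (slack 6)
paper: 78/78 (binding)
By complementary slackness, a constraint with positive slack has shadow price 0 → collating.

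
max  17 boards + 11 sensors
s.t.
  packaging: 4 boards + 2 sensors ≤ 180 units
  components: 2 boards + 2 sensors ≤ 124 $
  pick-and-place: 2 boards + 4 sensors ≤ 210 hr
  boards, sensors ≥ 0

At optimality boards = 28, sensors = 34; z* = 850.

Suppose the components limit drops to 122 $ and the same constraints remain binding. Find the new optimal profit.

845

Binding: packaging and components. Non-binding: pick-and-place (18 unused).
Slack constraints have shadow price 0 (complementary slackness).
Dual feasibility on the basic columns requires 4·y_packaging + 2·y_components = 17, 2·y_packaging + 2·y_components = 11.
Solving: y_packaging = 3, y_components = 2.5.
Δz = y_components·Δb = 2.5 × (-2) = -5, so new z* = 850 − 5 = 845.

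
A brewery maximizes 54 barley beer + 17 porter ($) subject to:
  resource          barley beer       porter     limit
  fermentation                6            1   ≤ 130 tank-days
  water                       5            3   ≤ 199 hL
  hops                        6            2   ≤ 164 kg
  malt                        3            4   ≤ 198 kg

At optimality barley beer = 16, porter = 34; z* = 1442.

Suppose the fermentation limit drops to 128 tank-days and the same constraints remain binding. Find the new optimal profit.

Check each constraint at x*: fermentation 130/130 (tight); water 182/199 (slack 17); hops 164/164 (tight); malt 184/198 (slack 14).
Since water, malt are not tight, their duals are 0.
Dual feasibility on the basic columns requires 6·y_fermentation + 6·y_hops = 54, 1·y_fermentation + 2·y_hops = 17.
→ y_fermentation = 1 and y_hops = 8.
Δz = y_fermentation·Δb = 1 × (-2) = -2, so new z* = 1442 − 2 = 1440.

1440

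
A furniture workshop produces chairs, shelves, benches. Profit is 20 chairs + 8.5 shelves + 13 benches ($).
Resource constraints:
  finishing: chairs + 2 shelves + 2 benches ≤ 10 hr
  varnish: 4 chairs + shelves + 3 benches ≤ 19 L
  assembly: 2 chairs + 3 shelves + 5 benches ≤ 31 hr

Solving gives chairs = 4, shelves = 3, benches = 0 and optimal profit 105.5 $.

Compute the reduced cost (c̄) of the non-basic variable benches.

Binding: finishing and varnish. Non-binding: assembly (14 unused).
By complementary slackness, y = 0 for the non-binding constraint.
Dual feasibility on the basic columns requires 1·y_finishing + 4·y_varnish = 20, 2·y_finishing + 1·y_varnish = 8.5.
→ y_finishing = 2 and y_varnish = 4.5.
Reduced cost of benches: c₃ − yᵀa₃ = 13 − (2·2 + 4.5·3) = 13 − 17.5 = -4.5.

-4.5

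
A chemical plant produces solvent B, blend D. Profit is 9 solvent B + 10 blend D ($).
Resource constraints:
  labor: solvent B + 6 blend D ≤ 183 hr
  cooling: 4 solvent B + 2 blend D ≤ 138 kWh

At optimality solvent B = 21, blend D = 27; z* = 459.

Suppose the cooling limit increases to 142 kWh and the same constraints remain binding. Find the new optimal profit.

467

Both labor and cooling are binding at x*.
Dual feasibility on the basic columns requires 1·y_labor + 4·y_cooling = 9, 6·y_labor + 2·y_cooling = 10.
→ y_labor = 1 and y_cooling = 2.
Δz = y_cooling·Δb = 2 × (4) = 8, so new z* = 459 + 8 = 467.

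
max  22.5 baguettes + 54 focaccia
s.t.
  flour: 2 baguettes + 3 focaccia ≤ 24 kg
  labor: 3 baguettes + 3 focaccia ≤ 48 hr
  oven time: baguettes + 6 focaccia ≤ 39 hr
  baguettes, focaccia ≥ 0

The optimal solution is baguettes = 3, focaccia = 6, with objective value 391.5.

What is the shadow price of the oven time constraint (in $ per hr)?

4.5

Check each constraint at x*: flour 24/24 (tight); labor 27/48 (slack 21); oven time 39/39 (tight).
By complementary slackness, y = 0 for the non-binding constraint.
Dual feasibility on the basic columns requires 2·y_flour + 1·y_oven time = 22.5, 3·y_flour + 6·y_oven time = 54.
→ y_flour = 9 and y_oven time = 4.5.
Shadow price of oven time = 4.5.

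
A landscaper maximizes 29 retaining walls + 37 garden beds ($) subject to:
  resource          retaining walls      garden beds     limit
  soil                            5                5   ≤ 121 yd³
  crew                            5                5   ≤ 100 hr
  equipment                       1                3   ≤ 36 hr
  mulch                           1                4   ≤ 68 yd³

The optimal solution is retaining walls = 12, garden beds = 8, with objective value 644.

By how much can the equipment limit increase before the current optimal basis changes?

16

Binding constraints: crew, equipment. The basis is B = [[5,5],[1,3]] with det 10.
Per unit increase in equipment, x* moves by d = (-0.5, 0.5).
The basis stays optimal until mulch becomes binding; allowable increase = 16 hr.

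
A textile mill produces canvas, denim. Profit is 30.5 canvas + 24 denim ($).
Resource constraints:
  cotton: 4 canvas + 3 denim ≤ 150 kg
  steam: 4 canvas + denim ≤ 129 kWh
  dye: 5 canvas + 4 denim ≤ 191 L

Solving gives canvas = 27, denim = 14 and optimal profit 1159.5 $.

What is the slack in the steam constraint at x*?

7

steam used = 4·27 + 1·14 = 122; slack = 129 − 122 = 7.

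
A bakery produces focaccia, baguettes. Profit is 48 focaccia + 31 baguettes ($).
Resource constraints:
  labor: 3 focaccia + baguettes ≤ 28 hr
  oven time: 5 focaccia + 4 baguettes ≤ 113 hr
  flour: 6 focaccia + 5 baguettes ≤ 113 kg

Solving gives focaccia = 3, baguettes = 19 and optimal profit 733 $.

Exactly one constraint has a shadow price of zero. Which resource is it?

labor: 28/28 (binding)
oven time: 91/113 (slack 22)
flour: 113/113 (binding)
By complementary slackness, a constraint with positive slack has shadow price 0 → oven time.

oven time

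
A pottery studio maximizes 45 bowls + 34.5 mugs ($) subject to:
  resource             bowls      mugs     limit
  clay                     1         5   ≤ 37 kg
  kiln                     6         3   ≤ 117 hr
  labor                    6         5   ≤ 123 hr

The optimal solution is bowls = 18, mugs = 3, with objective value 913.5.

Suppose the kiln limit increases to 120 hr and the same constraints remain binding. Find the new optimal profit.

Check each constraint at x*: clay 33/37 (slack 4); kiln 117/117 (tight); labor 123/123 (tight).
By complementary slackness, y = 0 for the non-binding constraint.
From A_Bᵀ y = c: 6·y_kiln + 6·y_labor = 45; 3·y_kiln + 5·y_labor = 34.5.
→ y_kiln = 1.5 and y_labor = 6.
Δz = y_kiln·Δb = 1.5 × (3) = 4.5, so new z* = 913.5 + 4.5 = 918.

918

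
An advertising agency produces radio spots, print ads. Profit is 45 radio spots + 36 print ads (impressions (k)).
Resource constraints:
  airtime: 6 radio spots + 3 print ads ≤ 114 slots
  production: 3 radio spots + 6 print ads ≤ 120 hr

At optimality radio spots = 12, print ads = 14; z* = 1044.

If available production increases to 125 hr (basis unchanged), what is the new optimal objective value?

At the optimum: airtime uses 114 of 114 (binding); production uses 120 of 120 (binding).
The binding rows give the dual system: 6·y_airtime + 3·y_production = 45 and 3·y_airtime + 6·y_production = 36.
Solving: y_airtime = 6, y_production = 3.
Δz = y_production·Δb = 3 × (5) = 15, so new z* = 1044 + 15 = 1059.

1059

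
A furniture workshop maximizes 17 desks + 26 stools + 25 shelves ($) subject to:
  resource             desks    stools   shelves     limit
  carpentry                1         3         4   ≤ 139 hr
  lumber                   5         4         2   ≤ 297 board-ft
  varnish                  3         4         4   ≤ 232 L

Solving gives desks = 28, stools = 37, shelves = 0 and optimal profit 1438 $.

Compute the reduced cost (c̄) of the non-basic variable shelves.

Check each constraint at x*: carpentry 139/139 (tight); lumber 288/297 (slack 9); varnish 232/232 (tight).
Slack constraints have shadow price 0 (complementary slackness).
From A_Bᵀ y = c: 1·y_carpentry + 3·y_varnish = 17; 3·y_carpentry + 4·y_varnish = 26.
Solving: y_carpentry = 2, y_varnish = 5.
Reduced cost of shelves: c₃ − yᵀa₃ = 25 − (2·4 + 5·4) = 25 − 28 = -3.

-3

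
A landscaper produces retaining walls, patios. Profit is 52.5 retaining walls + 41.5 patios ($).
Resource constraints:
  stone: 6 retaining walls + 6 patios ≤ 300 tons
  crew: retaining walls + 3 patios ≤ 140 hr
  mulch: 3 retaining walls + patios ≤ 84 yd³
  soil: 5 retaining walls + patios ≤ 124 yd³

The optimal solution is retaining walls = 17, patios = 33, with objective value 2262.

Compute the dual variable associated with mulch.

5.5

Check each constraint at x*: stone 300/300 (tight); crew 116/140 (slack 24); mulch 84/84 (tight); soil 118/124 (slack 6).
By complementary slackness, y = 0 for the non-binding constraints.
The binding rows give the dual system: 6·y_stone + 3·y_mulch = 52.5 and 6·y_stone + 1·y_mulch = 41.5.
This yields shadow prices y_stone = 6, y_mulch = 5.5.
Shadow price of mulch = 5.5.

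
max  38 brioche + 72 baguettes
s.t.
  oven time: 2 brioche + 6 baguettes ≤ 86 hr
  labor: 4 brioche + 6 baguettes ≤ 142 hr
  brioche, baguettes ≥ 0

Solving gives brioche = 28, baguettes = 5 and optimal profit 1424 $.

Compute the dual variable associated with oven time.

5

Check each constraint at x*: oven time 86/86 (tight); labor 142/142 (tight).
Dual feasibility on the basic columns requires 2·y_oven time + 4·y_labor = 38, 6·y_oven time + 6·y_labor = 72.
Solving: y_oven time = 5, y_labor = 7.
Shadow price of oven time = 5.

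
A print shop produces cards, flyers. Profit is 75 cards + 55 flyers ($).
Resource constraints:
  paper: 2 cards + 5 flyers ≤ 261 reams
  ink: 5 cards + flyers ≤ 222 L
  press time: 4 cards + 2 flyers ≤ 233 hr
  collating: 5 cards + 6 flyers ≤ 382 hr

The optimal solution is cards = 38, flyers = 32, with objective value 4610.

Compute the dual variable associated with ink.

7

At the optimum: paper uses 236 of 261 (slack = 25); ink uses 222 of 222 (binding); press time uses 216 of 233 (slack = 17); collating uses 382 of 382 (binding).
Slack constraints have shadow price 0 (complementary slackness).
Dual feasibility on the basic columns requires 5·y_ink + 5·y_collating = 75, 1·y_ink + 6·y_collating = 55.
This yields shadow prices y_ink = 7, y_collating = 8.
Shadow price of ink = 7.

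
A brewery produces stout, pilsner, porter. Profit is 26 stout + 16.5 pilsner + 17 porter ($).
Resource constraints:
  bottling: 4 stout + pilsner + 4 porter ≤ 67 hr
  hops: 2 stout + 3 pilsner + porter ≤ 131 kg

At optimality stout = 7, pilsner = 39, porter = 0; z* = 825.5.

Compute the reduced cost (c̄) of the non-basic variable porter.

Check each constraint at x*: bottling 67/67 (tight); hops 131/131 (tight).
Dual feasibility on the basic columns requires 4·y_bottling + 2·y_hops = 26, 1·y_bottling + 3·y_hops = 16.5.
→ y_bottling = 4.5 and y_hops = 4.
Reduced cost of porter: c₃ − yᵀa₃ = 17 − (4.5·4 + 4·1) = 17 − 22 = -5.

-5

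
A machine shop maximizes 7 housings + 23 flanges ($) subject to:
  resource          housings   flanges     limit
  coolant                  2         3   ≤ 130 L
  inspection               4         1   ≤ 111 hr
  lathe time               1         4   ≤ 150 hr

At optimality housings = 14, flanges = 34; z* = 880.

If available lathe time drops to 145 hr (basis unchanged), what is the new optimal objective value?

855

At the optimum: coolant uses 130 of 130 (binding); inspection uses 90 of 111 (slack = 21); lathe time uses 150 of 150 (binding).
Slack constraints have shadow price 0 (complementary slackness).
From A_Bᵀ y = c: 2·y_coolant + 1·y_lathe time = 7; 3·y_coolant + 4·y_lathe time = 23.
Solving: y_coolant = 1, y_lathe time = 5.
Δz = y_lathe time·Δb = 5 × (-5) = -25, so new z* = 880 − 25 = 855.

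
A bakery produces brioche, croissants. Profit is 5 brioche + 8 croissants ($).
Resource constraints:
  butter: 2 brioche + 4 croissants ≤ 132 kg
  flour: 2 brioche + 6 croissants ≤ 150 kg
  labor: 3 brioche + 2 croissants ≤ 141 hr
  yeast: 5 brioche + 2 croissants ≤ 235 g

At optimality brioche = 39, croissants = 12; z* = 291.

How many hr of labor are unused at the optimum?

labor used = 3·39 + 2·12 = 141; slack = 141 − 141 = 0.

0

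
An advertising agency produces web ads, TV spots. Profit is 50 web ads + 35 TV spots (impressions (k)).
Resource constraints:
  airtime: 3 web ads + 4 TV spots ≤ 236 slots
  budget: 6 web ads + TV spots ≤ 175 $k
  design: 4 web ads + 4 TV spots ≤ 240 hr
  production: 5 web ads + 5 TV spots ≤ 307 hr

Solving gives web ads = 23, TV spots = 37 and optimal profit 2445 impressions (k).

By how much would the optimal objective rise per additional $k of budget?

3

Binding: budget and design. Non-binding: airtime (19 unused), production (7 unused).
By complementary slackness, y = 0 for the non-binding constraints.
The binding rows give the dual system: 6·y_budget + 4·y_design = 50 and 1·y_budget + 4·y_design = 35.
This yields shadow prices y_budget = 3, y_design = 8.
Shadow price of budget = 3.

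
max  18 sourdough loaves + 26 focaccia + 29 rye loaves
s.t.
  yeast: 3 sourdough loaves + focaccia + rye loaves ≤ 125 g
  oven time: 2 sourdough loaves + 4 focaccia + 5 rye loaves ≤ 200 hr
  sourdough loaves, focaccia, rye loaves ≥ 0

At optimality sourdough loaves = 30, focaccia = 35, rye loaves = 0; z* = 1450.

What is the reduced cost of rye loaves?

At the optimum: yeast uses 125 of 125 (binding); oven time uses 200 of 200 (binding).
The binding rows give the dual system: 3·y_yeast + 2·y_oven time = 18 and 1·y_yeast + 4·y_oven time = 26.
→ y_yeast = 2 and y_oven time = 6.
Reduced cost of rye loaves: c₃ − yᵀa₃ = 29 − (2·1 + 6·5) = 29 − 32 = -3.

-3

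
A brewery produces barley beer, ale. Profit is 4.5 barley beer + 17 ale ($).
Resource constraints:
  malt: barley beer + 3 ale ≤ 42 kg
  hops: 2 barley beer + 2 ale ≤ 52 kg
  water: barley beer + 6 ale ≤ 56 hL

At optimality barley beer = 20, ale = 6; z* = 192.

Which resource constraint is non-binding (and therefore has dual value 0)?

malt: 38/42 (slack 4)
hops: 52/52 (binding)
water: 56/56 (binding)
By complementary slackness, a constraint with positive slack has shadow price 0 → malt.

malt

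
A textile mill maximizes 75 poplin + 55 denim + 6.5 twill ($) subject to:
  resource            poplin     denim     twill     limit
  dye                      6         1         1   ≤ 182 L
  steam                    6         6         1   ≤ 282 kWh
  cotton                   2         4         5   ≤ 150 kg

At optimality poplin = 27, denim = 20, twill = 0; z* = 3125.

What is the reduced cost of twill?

-6

At the optimum: dye uses 182 of 182 (binding); steam uses 282 of 282 (binding); cotton uses 134 of 150 (slack = 16).
Slack constraints have shadow price 0 (complementary slackness).
Dual feasibility on the basic columns requires 6·y_dye + 6·y_steam = 75, 1·y_dye + 6·y_steam = 55.
This yields shadow prices y_dye = 4, y_steam = 8.5.
Reduced cost of twill: c₃ − yᵀa₃ = 6.5 − (4·1 + 8.5·1) = 6.5 − 12.5 = -6.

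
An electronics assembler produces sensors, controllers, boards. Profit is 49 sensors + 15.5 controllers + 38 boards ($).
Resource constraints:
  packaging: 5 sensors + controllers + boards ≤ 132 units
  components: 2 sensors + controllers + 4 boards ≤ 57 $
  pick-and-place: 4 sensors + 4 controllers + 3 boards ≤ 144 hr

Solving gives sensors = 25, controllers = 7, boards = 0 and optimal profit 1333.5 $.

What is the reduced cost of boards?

At the optimum: packaging uses 132 of 132 (binding); components uses 57 of 57 (binding); pick-and-place uses 128 of 144 (slack = 16).
Since pick-and-place is not tight, its dual is 0.
The binding rows give the dual system: 5·y_packaging + 2·y_components = 49 and 1·y_packaging + 1·y_components = 15.5.
This yields shadow prices y_packaging = 6, y_components = 9.5.
Reduced cost of boards: c₃ − yᵀa₃ = 38 − (6·1 + 9.5·4) = 38 − 44 = -6.

-6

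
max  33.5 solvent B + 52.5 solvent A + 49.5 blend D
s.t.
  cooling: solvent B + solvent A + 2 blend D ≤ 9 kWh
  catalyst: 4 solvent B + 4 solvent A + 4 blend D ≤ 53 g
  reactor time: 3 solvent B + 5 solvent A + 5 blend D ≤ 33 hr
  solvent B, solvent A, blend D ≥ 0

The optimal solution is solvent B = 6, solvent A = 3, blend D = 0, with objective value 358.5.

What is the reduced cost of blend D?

At the optimum: cooling uses 9 of 9 (binding); catalyst uses 36 of 53 (slack = 17); reactor time uses 33 of 33 (binding).
By complementary slackness, y = 0 for the non-binding constraint.
The binding rows give the dual system: 1·y_cooling + 3·y_reactor time = 33.5 and 1·y_cooling + 5·y_reactor time = 52.5.
Solving: y_cooling = 5, y_reactor time = 9.5.
Reduced cost of blend D: c₃ − yᵀa₃ = 49.5 − (5·2 + 9.5·5) = 49.5 − 57.5 = -8.

-8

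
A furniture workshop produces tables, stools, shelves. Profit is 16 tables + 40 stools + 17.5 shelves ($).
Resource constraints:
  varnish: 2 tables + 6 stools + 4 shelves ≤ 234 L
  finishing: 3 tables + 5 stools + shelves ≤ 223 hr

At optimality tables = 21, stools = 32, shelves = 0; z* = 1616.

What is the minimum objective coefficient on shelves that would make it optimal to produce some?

22

Check each constraint at x*: varnish 234/234 (tight); finishing 223/223 (tight).
Dual feasibility on the basic columns requires 2·y_varnish + 3·y_finishing = 16, 6·y_varnish + 5·y_finishing = 40.
Solving: y_varnish = 5, y_finishing = 2.
shelves enters the basis when its profit ≥ yᵀa₃ = 5·4 + 2·1 = 22.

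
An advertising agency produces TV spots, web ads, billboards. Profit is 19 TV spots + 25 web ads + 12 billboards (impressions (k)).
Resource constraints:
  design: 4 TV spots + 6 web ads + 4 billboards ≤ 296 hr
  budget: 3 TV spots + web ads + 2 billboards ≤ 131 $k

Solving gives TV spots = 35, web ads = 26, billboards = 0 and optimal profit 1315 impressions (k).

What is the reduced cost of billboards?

Check each constraint at x*: design 296/296 (tight); budget 131/131 (tight).
Dual feasibility on the basic columns requires 4·y_design + 3·y_budget = 19, 6·y_design + 1·y_budget = 25.
Solving: y_design = 4, y_budget = 1.
Reduced cost of billboards: c₃ − yᵀa₃ = 12 − (4·4 + 1·2) = 12 − 18 = -6.

-6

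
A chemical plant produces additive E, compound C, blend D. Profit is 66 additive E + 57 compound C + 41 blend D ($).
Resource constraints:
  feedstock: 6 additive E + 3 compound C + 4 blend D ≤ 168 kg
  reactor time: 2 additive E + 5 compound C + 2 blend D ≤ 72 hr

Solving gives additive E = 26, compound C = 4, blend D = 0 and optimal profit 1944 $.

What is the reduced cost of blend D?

-7

Both feedstock and reactor time are binding at x*.
The binding rows give the dual system: 6·y_feedstock + 2·y_reactor time = 66 and 3·y_feedstock + 5·y_reactor time = 57.
Solving: y_feedstock = 9, y_reactor time = 6.
Reduced cost of blend D: c₃ − yᵀa₃ = 41 − (9·4 + 6·2) = 41 − 48 = -7.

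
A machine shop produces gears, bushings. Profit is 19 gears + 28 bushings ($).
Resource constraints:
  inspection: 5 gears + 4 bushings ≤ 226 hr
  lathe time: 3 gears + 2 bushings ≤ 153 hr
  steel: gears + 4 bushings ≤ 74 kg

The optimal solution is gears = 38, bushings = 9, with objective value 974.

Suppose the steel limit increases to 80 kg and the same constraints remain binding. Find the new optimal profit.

998

Binding: inspection and steel. Non-binding: lathe time (21 unused).
By complementary slackness, y = 0 for the non-binding constraint.
Dual feasibility on the basic columns requires 5·y_inspection + 1·y_steel = 19, 4·y_inspection + 4·y_steel = 28.
→ y_inspection = 3 and y_steel = 4.
Δz = y_steel·Δb = 4 × (6) = 24, so new z* = 974 + 24 = 998.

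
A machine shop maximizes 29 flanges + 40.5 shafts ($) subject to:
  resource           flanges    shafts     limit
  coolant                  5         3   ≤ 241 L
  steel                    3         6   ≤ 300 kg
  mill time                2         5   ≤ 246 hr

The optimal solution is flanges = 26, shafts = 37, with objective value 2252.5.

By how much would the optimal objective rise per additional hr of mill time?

Binding: coolant and steel. Non-binding: mill time (9 unused).
By complementary slackness, y = 0 for the non-binding constraint.
From A_Bᵀ y = c: 5·y_coolant + 3·y_steel = 29; 3·y_coolant + 6·y_steel = 40.5.
Solving: y_coolant = 2.5, y_steel = 5.5.
Shadow price of mill time = 0.

0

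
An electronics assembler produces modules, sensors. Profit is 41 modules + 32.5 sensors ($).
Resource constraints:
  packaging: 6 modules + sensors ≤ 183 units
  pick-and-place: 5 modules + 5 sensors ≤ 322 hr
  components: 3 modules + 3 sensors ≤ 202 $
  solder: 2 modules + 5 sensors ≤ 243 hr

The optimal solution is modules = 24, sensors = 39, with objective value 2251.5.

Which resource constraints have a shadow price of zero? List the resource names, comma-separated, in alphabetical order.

components, pick-and-place

packaging: 183/183 (binding)
pick-and-place: 315/322 (slack 7)
components: 189/202 (slack 13)
solder: 243/243 (binding)
By complementary slackness, a constraint with positive slack has shadow price 0 → components, pick-and-place.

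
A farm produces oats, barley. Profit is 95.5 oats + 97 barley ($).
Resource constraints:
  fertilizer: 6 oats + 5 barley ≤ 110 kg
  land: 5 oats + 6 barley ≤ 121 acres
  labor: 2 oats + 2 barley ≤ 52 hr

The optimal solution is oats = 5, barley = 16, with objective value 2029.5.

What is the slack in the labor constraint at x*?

10

labor used = 2·5 + 2·16 = 42; slack = 52 − 42 = 10.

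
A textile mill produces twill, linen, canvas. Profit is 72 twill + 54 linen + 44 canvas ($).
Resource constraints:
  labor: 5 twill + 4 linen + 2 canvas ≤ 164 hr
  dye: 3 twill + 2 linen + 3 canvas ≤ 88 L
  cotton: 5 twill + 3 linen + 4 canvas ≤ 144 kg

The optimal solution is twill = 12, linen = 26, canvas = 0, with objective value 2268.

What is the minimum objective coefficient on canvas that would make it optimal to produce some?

45

Binding: labor and dye. Non-binding: cotton (6 unused).
By complementary slackness, y = 0 for the non-binding constraint.
From A_Bᵀ y = c: 5·y_labor + 3·y_dye = 72; 4·y_labor + 2·y_dye = 54.
→ y_labor = 9 and y_dye = 9.
canvas enters the basis when its profit ≥ yᵀa₃ = 9·2 + 9·3 = 45.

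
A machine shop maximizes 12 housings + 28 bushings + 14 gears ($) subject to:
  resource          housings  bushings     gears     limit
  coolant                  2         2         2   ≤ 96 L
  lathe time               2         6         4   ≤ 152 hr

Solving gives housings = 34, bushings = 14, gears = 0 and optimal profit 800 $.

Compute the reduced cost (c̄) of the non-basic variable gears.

-6

Check each constraint at x*: coolant 96/96 (tight); lathe time 152/152 (tight).
The binding rows give the dual system: 2·y_coolant + 2·y_lathe time = 12 and 2·y_coolant + 6·y_lathe time = 28.
→ y_coolant = 2 and y_lathe time = 4.
Reduced cost of gears: c₃ − yᵀa₃ = 14 − (2·2 + 4·4) = 14 − 20 = -6.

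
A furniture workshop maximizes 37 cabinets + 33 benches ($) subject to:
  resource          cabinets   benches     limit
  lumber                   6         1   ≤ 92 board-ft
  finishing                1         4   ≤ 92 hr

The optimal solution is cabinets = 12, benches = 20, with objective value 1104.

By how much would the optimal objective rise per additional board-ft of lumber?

5

Check each constraint at x*: lumber 92/92 (tight); finishing 92/92 (tight).
From A_Bᵀ y = c: 6·y_lumber + 1·y_finishing = 37; 1·y_lumber + 4·y_finishing = 33.
Solving: y_lumber = 5, y_finishing = 7.
Shadow price of lumber = 5.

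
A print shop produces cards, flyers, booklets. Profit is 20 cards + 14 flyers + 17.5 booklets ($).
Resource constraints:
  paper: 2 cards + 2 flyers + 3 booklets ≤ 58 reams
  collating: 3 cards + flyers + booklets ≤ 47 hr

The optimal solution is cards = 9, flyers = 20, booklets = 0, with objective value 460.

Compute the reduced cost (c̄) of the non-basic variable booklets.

At the optimum: paper uses 58 of 58 (binding); collating uses 47 of 47 (binding).
The binding rows give the dual system: 2·y_paper + 3·y_collating = 20 and 2·y_paper + 1·y_collating = 14.
This yields shadow prices y_paper = 5.5, y_collating = 3.
Reduced cost of booklets: c₃ − yᵀa₃ = 17.5 − (5.5·3 + 3·1) = 17.5 − 19.5 = -2.

-2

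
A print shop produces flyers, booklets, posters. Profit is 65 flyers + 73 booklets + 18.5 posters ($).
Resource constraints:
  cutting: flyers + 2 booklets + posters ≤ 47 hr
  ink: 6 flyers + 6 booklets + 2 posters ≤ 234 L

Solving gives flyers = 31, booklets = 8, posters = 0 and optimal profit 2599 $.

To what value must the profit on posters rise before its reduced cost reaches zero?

At the optimum: cutting uses 47 of 47 (binding); ink uses 234 of 234 (binding).
The binding rows give the dual system: 1·y_cutting + 6·y_ink = 65 and 2·y_cutting + 6·y_ink = 73.
Solving: y_cutting = 8, y_ink = 9.5.
posters enters the basis when its profit ≥ yᵀa₃ = 8·1 + 9.5·2 = 27.

27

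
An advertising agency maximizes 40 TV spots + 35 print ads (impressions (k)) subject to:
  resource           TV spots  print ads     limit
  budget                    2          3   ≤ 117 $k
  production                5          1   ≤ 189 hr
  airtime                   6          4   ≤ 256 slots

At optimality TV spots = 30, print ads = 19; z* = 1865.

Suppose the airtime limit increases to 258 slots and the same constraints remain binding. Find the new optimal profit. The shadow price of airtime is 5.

1875

Δb = 2, so new z* = 1865 + (5)·(2) = 1865 + 10 = 1875.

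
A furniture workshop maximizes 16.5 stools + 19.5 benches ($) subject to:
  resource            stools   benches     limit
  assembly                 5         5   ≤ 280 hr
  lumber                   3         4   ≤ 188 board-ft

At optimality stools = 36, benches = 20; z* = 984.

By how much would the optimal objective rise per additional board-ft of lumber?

At the optimum: assembly uses 280 of 280 (binding); lumber uses 188 of 188 (binding).
Dual feasibility on the basic columns requires 5·y_assembly + 3·y_lumber = 16.5, 5·y_assembly + 4·y_lumber = 19.5.
This yields shadow prices y_assembly = 1.5, y_lumber = 3.
Shadow price of lumber = 3.

3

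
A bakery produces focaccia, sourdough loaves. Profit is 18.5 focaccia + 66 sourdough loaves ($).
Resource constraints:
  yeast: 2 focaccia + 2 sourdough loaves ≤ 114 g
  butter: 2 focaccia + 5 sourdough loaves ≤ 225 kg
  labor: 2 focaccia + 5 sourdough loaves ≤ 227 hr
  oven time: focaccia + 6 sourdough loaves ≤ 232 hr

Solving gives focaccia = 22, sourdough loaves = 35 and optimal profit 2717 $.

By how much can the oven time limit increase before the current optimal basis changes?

Binding constraints: yeast, oven time. The basis is B = [[2,2],[1,6]] with det 10.
Per unit increase in oven time, x* moves by d = (-0.2, 0.2).
The basis stays optimal until butter becomes binding; allowable increase = 10 hr.

10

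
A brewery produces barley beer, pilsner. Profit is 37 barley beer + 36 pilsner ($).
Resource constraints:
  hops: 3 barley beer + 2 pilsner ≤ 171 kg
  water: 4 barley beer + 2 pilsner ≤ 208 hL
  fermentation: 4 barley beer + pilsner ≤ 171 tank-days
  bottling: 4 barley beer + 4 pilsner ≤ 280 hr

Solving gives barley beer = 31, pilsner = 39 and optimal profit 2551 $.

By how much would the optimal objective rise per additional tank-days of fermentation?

0

Check each constraint at x*: hops 171/171 (tight); water 202/208 (slack 6); fermentation 163/171 (slack 8); bottling 280/280 (tight).
Slack constraints have shadow price 0 (complementary slackness).
Dual feasibility on the basic columns requires 3·y_hops + 4·y_bottling = 37, 2·y_hops + 4·y_bottling = 36.
This yields shadow prices y_hops = 1, y_bottling = 8.5.
Shadow price of fermentation = 0.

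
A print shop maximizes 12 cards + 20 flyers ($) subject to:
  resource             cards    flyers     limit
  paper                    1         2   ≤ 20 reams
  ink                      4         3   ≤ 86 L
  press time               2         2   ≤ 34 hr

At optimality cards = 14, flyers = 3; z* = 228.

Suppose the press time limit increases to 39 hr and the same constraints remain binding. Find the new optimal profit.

Binding: paper and press time. Non-binding: ink (21 unused).
Since ink is not tight, its dual is 0.
The binding rows give the dual system: 1·y_paper + 2·y_press time = 12 and 2·y_paper + 2·y_press time = 20.
Solving: y_paper = 8, y_press time = 2.
Δz = y_press time·Δb = 2 × (5) = 10, so new z* = 228 + 10 = 238.

238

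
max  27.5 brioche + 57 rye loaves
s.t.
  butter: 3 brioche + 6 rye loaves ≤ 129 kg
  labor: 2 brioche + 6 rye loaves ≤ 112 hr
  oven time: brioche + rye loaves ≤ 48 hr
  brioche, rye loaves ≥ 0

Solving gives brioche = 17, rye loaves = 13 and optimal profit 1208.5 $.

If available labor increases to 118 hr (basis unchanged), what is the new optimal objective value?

1214.5

At the optimum: butter uses 129 of 129 (binding); labor uses 112 of 112 (binding); oven time uses 30 of 48 (slack = 18).
By complementary slackness, y = 0 for the non-binding constraint.
Dual feasibility on the basic columns requires 3·y_butter + 2·y_labor = 27.5, 6·y_butter + 6·y_labor = 57.
→ y_butter = 8.5 and y_labor = 1.
Δz = y_labor·Δb = 1 × (6) = 6, so new z* = 1208.5 + 6 = 1214.5.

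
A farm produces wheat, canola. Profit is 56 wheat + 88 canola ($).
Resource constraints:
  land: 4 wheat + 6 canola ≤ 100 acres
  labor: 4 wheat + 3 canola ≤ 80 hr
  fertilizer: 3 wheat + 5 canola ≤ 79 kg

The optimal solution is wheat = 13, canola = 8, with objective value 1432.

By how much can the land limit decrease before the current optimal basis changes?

5.2

Binding constraints: land, fertilizer. The basis is B = [[4,6],[3,5]] with det 2.
Per unit decrease in land, x* moves by d = (-2.5, 1.5).
The basis stays optimal until wheat reaches 0; allowable decrease = 5.2 acres.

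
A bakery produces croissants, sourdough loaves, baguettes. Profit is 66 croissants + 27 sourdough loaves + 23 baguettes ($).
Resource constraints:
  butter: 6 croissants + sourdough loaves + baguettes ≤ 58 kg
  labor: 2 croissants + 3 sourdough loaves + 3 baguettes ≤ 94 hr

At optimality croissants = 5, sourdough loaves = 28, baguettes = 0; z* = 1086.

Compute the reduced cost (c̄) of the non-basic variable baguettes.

-4

At the optimum: butter uses 58 of 58 (binding); labor uses 94 of 94 (binding).
Dual feasibility on the basic columns requires 6·y_butter + 2·y_labor = 66, 1·y_butter + 3·y_labor = 27.
This yields shadow prices y_butter = 9, y_labor = 6.
Reduced cost of baguettes: c₃ − yᵀa₃ = 23 − (9·1 + 6·3) = 23 − 27 = -4.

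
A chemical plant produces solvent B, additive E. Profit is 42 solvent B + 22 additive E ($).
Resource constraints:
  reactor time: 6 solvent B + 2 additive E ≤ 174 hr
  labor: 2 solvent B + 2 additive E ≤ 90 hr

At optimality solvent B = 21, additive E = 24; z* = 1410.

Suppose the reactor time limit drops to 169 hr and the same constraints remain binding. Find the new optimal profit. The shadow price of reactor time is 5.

Δb = -5, so new z* = 1410 + (5)·(-5) = 1410 − 25 = 1385.

1385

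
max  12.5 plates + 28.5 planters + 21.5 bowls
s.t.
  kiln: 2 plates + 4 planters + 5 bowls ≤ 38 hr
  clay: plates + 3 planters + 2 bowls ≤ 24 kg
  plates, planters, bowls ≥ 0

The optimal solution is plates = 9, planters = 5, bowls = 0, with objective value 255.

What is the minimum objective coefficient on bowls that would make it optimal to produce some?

29.5

At the optimum: kiln uses 38 of 38 (binding); clay uses 24 of 24 (binding).
The binding rows give the dual system: 2·y_kiln + 1·y_clay = 12.5 and 4·y_kiln + 3·y_clay = 28.5.
This yields shadow prices y_kiln = 4.5, y_clay = 3.5.
bowls enters the basis when its profit ≥ yᵀa₃ = 4.5·5 + 3.5·2 = 29.5.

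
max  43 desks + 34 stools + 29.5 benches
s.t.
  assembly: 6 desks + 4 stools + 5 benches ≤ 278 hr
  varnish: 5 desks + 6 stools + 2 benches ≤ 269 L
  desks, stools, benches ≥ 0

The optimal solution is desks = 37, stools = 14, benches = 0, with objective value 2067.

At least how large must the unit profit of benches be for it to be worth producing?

31.5

Check each constraint at x*: assembly 278/278 (tight); varnish 269/269 (tight).
From A_Bᵀ y = c: 6·y_assembly + 5·y_varnish = 43; 4·y_assembly + 6·y_varnish = 34.
Solving: y_assembly = 5.5, y_varnish = 2.
benches enters the basis when its profit ≥ yᵀa₃ = 5.5·5 + 2·2 = 31.5.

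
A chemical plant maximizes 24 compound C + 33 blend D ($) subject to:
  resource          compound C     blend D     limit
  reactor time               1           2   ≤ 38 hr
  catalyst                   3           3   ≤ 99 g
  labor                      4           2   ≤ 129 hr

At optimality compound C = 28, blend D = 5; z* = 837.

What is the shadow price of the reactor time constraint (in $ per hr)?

9

At the optimum: reactor time uses 38 of 38 (binding); catalyst uses 99 of 99 (binding); labor uses 122 of 129 (slack = 7).
Since labor is not tight, its dual is 0.
From A_Bᵀ y = c: 1·y_reactor time + 3·y_catalyst = 24; 2·y_reactor time + 3·y_catalyst = 33.
Solving: y_reactor time = 9, y_catalyst = 5.
Shadow price of reactor time = 9.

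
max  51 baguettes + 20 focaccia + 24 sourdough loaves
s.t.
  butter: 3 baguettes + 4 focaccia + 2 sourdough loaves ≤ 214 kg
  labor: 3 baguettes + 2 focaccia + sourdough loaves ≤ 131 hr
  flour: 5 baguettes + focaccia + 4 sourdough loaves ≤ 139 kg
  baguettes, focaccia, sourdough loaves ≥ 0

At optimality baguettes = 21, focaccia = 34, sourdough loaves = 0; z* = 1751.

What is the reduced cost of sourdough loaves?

-7

Binding: labor and flour. Non-binding: butter (15 unused).
Since butter is not tight, its dual is 0.
From A_Bᵀ y = c: 3·y_labor + 5·y_flour = 51; 2·y_labor + 1·y_flour = 20.
Solving: y_labor = 7, y_flour = 6.
Reduced cost of sourdough loaves: c₃ − yᵀa₃ = 24 − (7·1 + 6·4) = 24 − 31 = -7.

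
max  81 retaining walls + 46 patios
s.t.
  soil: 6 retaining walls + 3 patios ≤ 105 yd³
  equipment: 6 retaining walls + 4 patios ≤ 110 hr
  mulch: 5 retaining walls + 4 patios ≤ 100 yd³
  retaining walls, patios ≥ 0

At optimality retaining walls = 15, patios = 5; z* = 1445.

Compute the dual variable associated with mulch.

At the optimum: soil uses 105 of 105 (binding); equipment uses 110 of 110 (binding); mulch uses 95 of 100 (slack = 5).
Slack constraints have shadow price 0 (complementary slackness).
Dual feasibility on the basic columns requires 6·y_soil + 6·y_equipment = 81, 3·y_soil + 4·y_equipment = 46.
→ y_soil = 8 and y_equipment = 5.5.
Shadow price of mulch = 0.

0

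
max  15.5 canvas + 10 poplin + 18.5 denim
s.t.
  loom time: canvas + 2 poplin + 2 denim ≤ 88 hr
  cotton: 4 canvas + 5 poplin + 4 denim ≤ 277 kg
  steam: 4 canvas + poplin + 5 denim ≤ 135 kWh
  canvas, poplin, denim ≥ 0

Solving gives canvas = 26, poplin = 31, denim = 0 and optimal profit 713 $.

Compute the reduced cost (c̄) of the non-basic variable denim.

-3.5

At the optimum: loom time uses 88 of 88 (binding); cotton uses 259 of 277 (slack = 18); steam uses 135 of 135 (binding).
By complementary slackness, y = 0 for the non-binding constraint.
Dual feasibility on the basic columns requires 1·y_loom time + 4·y_steam = 15.5, 2·y_loom time + 1·y_steam = 10.
Solving: y_loom time = 3.5, y_steam = 3.
Reduced cost of denim: c₃ − yᵀa₃ = 18.5 − (3.5·2 + 3·5) = 18.5 − 22 = -3.5.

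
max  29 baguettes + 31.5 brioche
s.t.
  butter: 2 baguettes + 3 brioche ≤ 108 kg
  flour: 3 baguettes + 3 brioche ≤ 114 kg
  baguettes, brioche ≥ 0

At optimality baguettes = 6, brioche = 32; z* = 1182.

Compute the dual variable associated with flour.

At the optimum: butter uses 108 of 108 (binding); flour uses 114 of 114 (binding).
From A_Bᵀ y = c: 2·y_butter + 3·y_flour = 29; 3·y_butter + 3·y_flour = 31.5.
This yields shadow prices y_butter = 2.5, y_flour = 8.
Shadow price of flour = 8.

8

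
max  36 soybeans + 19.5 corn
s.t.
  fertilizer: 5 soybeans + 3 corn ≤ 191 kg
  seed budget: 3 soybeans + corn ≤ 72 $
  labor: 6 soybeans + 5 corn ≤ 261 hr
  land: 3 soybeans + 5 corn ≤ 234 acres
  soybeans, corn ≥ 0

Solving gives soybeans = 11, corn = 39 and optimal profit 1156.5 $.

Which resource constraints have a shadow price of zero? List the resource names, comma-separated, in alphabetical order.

fertilizer, land

fertilizer: 172/191 (slack 19)
seed budget: 72/72 (binding)
labor: 261/261 (binding)
land: 228/234 (slack 6)
By complementary slackness, a constraint with positive slack has shadow price 0 → fertilizer, land.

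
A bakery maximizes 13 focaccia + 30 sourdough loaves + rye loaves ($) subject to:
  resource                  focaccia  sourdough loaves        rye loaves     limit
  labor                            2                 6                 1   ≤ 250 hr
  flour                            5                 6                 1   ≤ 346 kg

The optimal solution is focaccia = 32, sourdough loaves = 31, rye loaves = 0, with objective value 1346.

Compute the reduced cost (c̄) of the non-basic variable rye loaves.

Check each constraint at x*: labor 250/250 (tight); flour 346/346 (tight).
From A_Bᵀ y = c: 2·y_labor + 5·y_flour = 13; 6·y_labor + 6·y_flour = 30.
Solving: y_labor = 4, y_flour = 1.
Reduced cost of rye loaves: c₃ − yᵀa₃ = 1 − (4·1 + 1·1) = 1 − 5 = -4.

-4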